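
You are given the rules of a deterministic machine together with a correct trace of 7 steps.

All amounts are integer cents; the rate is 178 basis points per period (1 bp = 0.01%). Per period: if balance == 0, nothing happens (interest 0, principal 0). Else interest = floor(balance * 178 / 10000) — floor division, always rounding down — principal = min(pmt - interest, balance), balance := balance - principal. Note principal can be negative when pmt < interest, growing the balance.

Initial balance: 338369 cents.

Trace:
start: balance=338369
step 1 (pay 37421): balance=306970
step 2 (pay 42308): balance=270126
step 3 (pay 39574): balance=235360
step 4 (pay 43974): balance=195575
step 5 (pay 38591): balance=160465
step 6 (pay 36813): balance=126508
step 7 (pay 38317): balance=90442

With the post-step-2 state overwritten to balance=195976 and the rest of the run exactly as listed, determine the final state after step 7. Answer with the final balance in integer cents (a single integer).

state after step 2 := balance=195976
step 3 (pay 39574): balance=159890
step 4 (pay 43974): balance=118762
step 5 (pay 38591): balance=82284
step 6 (pay 36813): balance=46935
step 7 (pay 38317): balance=9453

9453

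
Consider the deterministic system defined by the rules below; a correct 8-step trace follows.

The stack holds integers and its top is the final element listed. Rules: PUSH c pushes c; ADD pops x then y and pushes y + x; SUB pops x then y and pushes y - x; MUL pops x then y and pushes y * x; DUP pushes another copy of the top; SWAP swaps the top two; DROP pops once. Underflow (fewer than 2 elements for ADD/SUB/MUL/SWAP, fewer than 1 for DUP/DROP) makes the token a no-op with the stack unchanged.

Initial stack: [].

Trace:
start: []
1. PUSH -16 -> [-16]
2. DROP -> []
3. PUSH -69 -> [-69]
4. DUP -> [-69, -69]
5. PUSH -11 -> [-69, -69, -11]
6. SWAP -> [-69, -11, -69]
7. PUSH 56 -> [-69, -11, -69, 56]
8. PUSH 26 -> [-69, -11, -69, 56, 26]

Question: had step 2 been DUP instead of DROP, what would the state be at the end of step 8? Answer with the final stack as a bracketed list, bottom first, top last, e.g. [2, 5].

(re-executing from step 2 with the substitution; state before step 2: [-16])
2. DUP -> [-16, -16]
3. PUSH -69 -> [-16, -16, -69]
4. DUP -> [-16, -16, -69, -69]
5. PUSH -11 -> [-16, -16, -69, -69, -11]
6. SWAP -> [-16, -16, -69, -11, -69]
7. PUSH 56 -> [-16, -16, -69, -11, -69, 56]
8. PUSH 26 -> [-16, -16, -69, -11, -69, 56, 26]

[-16, -16, -69, -11, -69, 56, 26]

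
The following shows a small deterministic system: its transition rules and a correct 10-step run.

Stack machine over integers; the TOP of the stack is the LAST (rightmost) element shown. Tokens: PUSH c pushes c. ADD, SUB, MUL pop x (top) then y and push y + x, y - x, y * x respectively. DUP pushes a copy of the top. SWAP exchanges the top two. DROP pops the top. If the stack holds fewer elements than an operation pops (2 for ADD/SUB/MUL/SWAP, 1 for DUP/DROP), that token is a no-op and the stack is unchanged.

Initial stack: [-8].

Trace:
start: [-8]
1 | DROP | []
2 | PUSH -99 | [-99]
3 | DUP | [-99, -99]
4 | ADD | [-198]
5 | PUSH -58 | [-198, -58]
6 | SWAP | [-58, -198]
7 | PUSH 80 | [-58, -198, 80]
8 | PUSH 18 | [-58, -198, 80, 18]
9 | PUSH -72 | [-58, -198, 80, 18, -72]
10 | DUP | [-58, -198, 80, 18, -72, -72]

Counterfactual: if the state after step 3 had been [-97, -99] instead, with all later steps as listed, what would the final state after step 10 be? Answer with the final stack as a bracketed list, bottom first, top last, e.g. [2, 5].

[-58, -196, 80, 18, -72, -72]

state after step 3 := [-97, -99]
4 | ADD | [-196]
5 | PUSH -58 | [-196, -58]
6 | SWAP | [-58, -196]
7 | PUSH 80 | [-58, -196, 80]
8 | PUSH 18 | [-58, -196, 80, 18]
9 | PUSH -72 | [-58, -196, 80, 18, -72]
10 | DUP | [-58, -196, 80, 18, -72, -72]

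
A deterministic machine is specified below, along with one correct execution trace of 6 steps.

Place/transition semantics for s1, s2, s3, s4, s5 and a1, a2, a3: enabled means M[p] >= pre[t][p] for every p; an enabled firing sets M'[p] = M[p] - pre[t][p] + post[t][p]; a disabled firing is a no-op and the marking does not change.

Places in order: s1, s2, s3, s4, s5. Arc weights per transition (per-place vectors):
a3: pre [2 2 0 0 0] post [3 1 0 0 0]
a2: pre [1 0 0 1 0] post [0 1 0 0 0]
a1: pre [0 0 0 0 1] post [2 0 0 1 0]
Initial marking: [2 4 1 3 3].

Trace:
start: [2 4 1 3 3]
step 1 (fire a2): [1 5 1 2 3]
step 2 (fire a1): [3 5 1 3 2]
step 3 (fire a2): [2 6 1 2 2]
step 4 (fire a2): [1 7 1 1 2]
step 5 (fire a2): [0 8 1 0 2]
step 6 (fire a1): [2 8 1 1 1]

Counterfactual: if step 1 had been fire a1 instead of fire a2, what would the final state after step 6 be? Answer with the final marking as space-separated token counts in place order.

(re-executing from step 1 with the substitution; state before step 1: [2 4 1 3 3])
step 1 (fire a1): [4 4 1 4 2]
step 2 (fire a1): [6 4 1 5 1]
step 3 (fire a2): [5 5 1 4 1]
step 4 (fire a2): [4 6 1 3 1]
step 5 (fire a2): [3 7 1 2 1]
step 6 (fire a1): [5 7 1 3 0]

5 7 1 3 0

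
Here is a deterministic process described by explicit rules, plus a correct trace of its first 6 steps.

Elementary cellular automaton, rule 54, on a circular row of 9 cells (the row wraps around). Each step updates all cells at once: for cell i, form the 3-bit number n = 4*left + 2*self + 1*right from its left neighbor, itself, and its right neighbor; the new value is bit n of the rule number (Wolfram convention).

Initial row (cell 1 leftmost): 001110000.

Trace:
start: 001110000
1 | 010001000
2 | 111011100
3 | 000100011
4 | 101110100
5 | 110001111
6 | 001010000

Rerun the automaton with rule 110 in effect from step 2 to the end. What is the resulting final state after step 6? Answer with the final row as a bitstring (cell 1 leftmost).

(re-executing steps 2..6 under rule 110; state before step 2: 010001000)
2 | 110011000
3 | 110111001
4 | 011101011
5 | 110111111
6 | 011100000

011100000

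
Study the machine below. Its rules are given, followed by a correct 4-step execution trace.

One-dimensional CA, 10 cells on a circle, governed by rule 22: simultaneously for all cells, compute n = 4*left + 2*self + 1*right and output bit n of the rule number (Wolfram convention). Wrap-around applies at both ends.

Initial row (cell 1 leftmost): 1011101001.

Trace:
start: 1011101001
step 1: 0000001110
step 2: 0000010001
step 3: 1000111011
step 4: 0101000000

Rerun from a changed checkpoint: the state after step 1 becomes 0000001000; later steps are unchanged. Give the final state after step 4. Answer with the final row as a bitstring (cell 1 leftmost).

state after step 1 := 0000001000
step 2: 0000011100
step 3: 0000100010
step 4: 0001110111

0001110111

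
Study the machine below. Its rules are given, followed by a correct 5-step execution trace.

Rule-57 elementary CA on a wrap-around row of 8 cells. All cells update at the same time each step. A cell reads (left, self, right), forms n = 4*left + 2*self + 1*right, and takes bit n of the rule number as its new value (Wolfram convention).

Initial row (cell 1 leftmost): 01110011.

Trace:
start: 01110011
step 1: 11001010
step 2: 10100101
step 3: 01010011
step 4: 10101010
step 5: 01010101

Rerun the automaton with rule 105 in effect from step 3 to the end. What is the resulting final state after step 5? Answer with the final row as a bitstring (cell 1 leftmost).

00111100

(re-executing steps 3..5 under rule 105; state before step 3: 10100101)
step 3: 11000011
step 4: 01011010
step 5: 00111100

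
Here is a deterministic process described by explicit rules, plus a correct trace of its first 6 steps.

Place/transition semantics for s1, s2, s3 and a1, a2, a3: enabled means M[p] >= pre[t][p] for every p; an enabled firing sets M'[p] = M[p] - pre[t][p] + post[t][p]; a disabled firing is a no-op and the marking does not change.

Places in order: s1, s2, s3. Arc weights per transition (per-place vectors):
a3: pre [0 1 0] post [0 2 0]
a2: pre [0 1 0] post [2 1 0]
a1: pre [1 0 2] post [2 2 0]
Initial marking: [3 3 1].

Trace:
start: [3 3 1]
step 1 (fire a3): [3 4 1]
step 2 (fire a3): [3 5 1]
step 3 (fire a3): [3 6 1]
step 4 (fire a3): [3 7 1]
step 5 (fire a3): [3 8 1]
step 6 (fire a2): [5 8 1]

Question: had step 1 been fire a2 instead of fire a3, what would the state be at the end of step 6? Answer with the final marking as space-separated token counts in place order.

(re-executing from step 1 with the substitution; state before step 1: [3 3 1])
step 1 (fire a2): [5 3 1]
step 2 (fire a3): [5 4 1]
step 3 (fire a3): [5 5 1]
step 4 (fire a3): [5 6 1]
step 5 (fire a3): [5 7 1]
step 6 (fire a2): [7 7 1]

7 7 1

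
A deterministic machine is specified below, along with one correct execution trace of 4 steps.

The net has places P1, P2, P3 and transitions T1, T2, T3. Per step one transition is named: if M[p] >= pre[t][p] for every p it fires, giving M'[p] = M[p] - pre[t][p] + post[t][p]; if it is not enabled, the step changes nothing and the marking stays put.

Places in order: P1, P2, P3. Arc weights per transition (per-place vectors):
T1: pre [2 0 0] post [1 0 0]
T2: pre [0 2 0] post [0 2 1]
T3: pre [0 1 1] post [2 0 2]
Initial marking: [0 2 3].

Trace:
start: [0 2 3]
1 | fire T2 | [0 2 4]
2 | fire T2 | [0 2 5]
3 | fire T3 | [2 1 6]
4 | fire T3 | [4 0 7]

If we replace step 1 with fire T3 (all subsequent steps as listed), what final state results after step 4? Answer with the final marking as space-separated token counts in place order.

4 0 5

(re-executing from step 1 with the substitution; state before step 1: [0 2 3])
1 | fire T3 | [2 1 4]
2 | fire T2 | [2 1 4]
3 | fire T3 | [4 0 5]
4 | fire T3 | [4 0 5]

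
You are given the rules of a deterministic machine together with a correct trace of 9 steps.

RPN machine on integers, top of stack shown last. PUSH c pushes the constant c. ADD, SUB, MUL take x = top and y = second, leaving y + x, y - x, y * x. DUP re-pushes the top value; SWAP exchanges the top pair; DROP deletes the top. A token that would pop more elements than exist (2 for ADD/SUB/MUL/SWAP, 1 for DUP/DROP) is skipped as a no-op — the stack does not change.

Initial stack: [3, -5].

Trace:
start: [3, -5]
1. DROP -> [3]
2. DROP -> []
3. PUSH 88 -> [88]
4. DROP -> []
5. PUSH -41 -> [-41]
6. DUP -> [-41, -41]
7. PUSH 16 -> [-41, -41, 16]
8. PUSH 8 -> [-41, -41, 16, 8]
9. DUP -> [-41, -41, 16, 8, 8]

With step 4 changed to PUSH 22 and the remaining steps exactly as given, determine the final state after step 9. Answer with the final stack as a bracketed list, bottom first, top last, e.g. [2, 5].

[88, 22, -41, -41, 16, 8, 8]

(re-executing from step 4 with the substitution; state before step 4: [88])
4. PUSH 22 -> [88, 22]
5. PUSH -41 -> [88, 22, -41]
6. DUP -> [88, 22, -41, -41]
7. PUSH 16 -> [88, 22, -41, -41, 16]
8. PUSH 8 -> [88, 22, -41, -41, 16, 8]
9. DUP -> [88, 22, -41, -41, 16, 8, 8]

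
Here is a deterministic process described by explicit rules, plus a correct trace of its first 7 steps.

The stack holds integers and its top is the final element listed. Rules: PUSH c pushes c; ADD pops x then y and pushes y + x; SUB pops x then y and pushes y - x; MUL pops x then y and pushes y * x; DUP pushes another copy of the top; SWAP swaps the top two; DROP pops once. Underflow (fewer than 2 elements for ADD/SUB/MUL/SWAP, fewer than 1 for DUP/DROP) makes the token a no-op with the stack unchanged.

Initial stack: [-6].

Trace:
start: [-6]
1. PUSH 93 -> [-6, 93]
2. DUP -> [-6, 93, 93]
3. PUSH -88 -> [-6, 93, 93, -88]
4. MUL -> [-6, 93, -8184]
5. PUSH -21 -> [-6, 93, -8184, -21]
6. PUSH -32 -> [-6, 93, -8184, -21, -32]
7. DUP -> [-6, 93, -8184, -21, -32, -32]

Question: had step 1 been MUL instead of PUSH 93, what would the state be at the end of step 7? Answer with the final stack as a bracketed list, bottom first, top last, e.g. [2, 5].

[-6, 528, -21, -32, -32]

(re-executing from step 1 with the substitution; state before step 1: [-6])
1. MUL -> [-6]
2. DUP -> [-6, -6]
3. PUSH -88 -> [-6, -6, -88]
4. MUL -> [-6, 528]
5. PUSH -21 -> [-6, 528, -21]
6. PUSH -32 -> [-6, 528, -21, -32]
7. DUP -> [-6, 528, -21, -32, -32]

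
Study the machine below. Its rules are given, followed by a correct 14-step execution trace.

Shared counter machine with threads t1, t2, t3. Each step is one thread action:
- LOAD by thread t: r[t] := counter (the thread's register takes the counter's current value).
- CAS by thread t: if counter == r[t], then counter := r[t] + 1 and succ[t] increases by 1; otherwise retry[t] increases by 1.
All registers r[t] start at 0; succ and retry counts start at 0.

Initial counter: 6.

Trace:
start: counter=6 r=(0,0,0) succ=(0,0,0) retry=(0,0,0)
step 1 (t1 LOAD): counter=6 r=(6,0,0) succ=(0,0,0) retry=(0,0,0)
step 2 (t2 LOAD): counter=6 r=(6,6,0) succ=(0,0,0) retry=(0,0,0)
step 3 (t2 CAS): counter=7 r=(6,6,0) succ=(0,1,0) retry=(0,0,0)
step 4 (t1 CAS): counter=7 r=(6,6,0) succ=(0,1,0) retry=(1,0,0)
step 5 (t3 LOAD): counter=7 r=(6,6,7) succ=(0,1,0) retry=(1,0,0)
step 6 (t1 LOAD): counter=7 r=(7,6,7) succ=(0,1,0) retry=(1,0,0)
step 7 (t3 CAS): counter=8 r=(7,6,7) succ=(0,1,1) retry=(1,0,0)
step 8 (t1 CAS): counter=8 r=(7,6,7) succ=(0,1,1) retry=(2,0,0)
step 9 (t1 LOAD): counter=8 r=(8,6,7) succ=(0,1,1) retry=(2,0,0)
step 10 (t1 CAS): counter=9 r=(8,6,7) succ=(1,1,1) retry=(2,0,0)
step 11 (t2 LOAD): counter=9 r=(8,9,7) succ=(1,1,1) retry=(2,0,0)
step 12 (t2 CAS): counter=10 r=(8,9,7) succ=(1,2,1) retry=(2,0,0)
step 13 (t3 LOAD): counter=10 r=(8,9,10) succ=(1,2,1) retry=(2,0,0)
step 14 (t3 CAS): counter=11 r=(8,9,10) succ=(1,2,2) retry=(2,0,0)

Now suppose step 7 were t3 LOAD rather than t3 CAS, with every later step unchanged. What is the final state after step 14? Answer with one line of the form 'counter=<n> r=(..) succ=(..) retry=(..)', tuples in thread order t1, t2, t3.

(re-executing from step 7 with the substitution; state before step 7: counter=7 r=(7,6,7) succ=(0,1,0) retry=(1,0,0))
step 7 (t3 LOAD): counter=7 r=(7,6,7) succ=(0,1,0) retry=(1,0,0)
step 8 (t1 CAS): counter=8 r=(7,6,7) succ=(1,1,0) retry=(1,0,0)
step 9 (t1 LOAD): counter=8 r=(8,6,7) succ=(1,1,0) retry=(1,0,0)
step 10 (t1 CAS): counter=9 r=(8,6,7) succ=(2,1,0) retry=(1,0,0)
step 11 (t2 LOAD): counter=9 r=(8,9,7) succ=(2,1,0) retry=(1,0,0)
step 12 (t2 CAS): counter=10 r=(8,9,7) succ=(2,2,0) retry=(1,0,0)
step 13 (t3 LOAD): counter=10 r=(8,9,10) succ=(2,2,0) retry=(1,0,0)
step 14 (t3 CAS): counter=11 r=(8,9,10) succ=(2,2,1) retry=(1,0,0)

counter=11 r=(8,9,10) succ=(2,2,1) retry=(1,0,0)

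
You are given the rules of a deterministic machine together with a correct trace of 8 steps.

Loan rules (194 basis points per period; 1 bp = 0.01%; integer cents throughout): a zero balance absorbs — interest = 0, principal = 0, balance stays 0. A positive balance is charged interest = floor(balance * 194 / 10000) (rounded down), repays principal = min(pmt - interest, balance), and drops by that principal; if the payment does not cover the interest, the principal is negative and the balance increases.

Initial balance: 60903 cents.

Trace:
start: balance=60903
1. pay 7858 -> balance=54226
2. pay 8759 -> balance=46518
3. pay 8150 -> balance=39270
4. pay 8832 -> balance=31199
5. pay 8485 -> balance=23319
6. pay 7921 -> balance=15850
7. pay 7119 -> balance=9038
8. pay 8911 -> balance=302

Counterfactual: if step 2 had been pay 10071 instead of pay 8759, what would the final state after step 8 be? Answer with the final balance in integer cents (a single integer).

0

(re-executing from step 2 with the substitution; state before step 2: balance=54226)
2. pay 10071 -> balance=45206
3. pay 8150 -> balance=37932
4. pay 8832 -> balance=29835
5. pay 8485 -> balance=21928
6. pay 7921 -> balance=14432
7. pay 7119 -> balance=7592
8. pay 8911 -> balance=0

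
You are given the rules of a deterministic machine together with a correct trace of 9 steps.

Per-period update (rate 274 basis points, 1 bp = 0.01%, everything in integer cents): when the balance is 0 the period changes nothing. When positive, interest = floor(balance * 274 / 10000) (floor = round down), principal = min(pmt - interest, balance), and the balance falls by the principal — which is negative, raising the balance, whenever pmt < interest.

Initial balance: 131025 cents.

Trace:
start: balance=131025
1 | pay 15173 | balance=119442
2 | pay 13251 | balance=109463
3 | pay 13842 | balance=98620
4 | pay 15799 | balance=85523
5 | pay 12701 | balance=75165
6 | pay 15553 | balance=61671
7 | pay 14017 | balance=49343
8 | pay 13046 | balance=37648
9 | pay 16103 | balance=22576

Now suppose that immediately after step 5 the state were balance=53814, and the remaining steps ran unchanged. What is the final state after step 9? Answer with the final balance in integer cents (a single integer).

state after step 5 := balance=53814
6 | pay 15553 | balance=39735
7 | pay 14017 | balance=26806
8 | pay 13046 | balance=14494
9 | pay 16103 | balance=0

0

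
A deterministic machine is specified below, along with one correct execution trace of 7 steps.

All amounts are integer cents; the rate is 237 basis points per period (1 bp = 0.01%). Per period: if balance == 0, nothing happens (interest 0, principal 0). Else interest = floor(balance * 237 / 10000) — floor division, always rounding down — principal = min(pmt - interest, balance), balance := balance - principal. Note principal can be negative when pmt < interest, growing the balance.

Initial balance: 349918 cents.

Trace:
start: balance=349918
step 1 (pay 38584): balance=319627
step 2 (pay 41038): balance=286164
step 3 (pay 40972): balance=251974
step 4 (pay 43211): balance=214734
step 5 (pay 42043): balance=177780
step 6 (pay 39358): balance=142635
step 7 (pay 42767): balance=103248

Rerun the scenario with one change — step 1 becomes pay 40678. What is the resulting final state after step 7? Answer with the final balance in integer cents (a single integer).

100836

(re-executing from step 1 with the substitution; state before step 1: balance=349918)
step 1 (pay 40678): balance=317533
step 2 (pay 41038): balance=284020
step 3 (pay 40972): balance=249779
step 4 (pay 43211): balance=212487
step 5 (pay 42043): balance=175479
step 6 (pay 39358): balance=140279
step 7 (pay 42767): balance=100836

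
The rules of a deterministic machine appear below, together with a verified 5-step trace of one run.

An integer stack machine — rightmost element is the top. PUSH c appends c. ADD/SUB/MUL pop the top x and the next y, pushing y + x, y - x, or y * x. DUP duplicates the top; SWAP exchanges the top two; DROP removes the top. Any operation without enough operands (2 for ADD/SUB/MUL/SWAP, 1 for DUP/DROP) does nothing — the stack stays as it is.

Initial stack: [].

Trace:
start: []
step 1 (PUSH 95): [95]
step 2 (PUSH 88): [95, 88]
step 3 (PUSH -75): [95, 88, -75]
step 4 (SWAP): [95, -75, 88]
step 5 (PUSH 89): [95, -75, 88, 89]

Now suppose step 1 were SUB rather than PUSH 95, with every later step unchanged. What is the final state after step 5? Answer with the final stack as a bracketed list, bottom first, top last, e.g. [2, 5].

[-75, 88, 89]

(re-executing from step 1 with the substitution; state before step 1: [])
step 1 (SUB): []
step 2 (PUSH 88): [88]
step 3 (PUSH -75): [88, -75]
step 4 (SWAP): [-75, 88]
step 5 (PUSH 89): [-75, 88, 89]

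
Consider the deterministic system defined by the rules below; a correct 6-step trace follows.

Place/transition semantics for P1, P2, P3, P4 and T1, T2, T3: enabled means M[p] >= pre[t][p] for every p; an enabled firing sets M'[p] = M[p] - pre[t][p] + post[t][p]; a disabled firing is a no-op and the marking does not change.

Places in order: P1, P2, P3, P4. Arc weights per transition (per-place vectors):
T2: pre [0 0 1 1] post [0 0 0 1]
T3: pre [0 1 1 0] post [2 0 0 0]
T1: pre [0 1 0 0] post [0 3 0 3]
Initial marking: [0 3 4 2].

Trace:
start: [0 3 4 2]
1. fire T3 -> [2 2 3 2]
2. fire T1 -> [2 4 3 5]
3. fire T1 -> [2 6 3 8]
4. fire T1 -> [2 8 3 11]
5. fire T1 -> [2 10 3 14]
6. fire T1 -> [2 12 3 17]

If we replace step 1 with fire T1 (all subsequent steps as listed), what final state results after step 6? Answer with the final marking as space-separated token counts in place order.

(re-executing from step 1 with the substitution; state before step 1: [0 3 4 2])
1. fire T1 -> [0 5 4 5]
2. fire T1 -> [0 7 4 8]
3. fire T1 -> [0 9 4 11]
4. fire T1 -> [0 11 4 14]
5. fire T1 -> [0 13 4 17]
6. fire T1 -> [0 15 4 20]

0 15 4 20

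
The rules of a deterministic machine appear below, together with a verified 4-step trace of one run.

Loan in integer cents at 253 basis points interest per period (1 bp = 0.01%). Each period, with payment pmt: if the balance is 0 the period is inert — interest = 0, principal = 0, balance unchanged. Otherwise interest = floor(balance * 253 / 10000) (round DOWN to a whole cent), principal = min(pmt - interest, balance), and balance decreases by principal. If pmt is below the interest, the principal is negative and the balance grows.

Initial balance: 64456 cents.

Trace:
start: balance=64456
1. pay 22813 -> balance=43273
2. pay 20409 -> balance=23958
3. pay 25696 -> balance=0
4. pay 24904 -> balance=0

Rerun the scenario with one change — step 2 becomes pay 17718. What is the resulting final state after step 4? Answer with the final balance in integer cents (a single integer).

(re-executing from step 2 with the substitution; state before step 2: balance=43273)
2. pay 17718 -> balance=26649
3. pay 25696 -> balance=1627
4. pay 24904 -> balance=0

0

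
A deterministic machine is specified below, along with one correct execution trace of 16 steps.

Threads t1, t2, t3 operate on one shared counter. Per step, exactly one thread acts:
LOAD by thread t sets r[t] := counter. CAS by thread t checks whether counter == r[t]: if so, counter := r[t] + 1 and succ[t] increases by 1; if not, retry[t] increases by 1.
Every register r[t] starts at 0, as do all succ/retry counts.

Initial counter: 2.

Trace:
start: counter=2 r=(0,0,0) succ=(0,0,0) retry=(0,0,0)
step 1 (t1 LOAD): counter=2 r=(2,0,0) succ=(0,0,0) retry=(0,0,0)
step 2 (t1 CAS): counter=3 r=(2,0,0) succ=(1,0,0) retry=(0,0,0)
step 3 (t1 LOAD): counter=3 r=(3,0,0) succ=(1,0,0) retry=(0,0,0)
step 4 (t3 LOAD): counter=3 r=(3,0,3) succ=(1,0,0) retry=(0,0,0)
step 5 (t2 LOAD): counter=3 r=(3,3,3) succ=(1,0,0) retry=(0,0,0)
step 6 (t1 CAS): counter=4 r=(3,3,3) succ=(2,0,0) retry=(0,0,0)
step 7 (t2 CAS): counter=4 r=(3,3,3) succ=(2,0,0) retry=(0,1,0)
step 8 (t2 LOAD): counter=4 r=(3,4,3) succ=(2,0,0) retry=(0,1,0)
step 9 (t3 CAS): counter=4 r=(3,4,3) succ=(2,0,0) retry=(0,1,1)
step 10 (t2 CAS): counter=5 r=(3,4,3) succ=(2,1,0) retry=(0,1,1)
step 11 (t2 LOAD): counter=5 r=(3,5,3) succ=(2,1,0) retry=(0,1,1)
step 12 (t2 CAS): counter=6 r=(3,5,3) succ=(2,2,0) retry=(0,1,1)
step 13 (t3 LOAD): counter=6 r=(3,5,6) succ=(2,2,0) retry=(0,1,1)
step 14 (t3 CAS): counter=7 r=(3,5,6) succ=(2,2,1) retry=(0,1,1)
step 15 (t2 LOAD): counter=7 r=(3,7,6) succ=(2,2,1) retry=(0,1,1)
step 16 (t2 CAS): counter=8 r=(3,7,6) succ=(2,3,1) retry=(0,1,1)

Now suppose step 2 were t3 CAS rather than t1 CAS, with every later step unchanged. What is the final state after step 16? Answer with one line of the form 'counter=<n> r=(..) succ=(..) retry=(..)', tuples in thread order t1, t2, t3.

counter=7 r=(2,6,5) succ=(1,3,1) retry=(0,1,2)

(re-executing from step 2 with the substitution; state before step 2: counter=2 r=(2,0,0) succ=(0,0,0) retry=(0,0,0))
step 2 (t3 CAS): counter=2 r=(2,0,0) succ=(0,0,0) retry=(0,0,1)
step 3 (t1 LOAD): counter=2 r=(2,0,0) succ=(0,0,0) retry=(0,0,1)
step 4 (t3 LOAD): counter=2 r=(2,0,2) succ=(0,0,0) retry=(0,0,1)
step 5 (t2 LOAD): counter=2 r=(2,2,2) succ=(0,0,0) retry=(0,0,1)
step 6 (t1 CAS): counter=3 r=(2,2,2) succ=(1,0,0) retry=(0,0,1)
step 7 (t2 CAS): counter=3 r=(2,2,2) succ=(1,0,0) retry=(0,1,1)
step 8 (t2 LOAD): counter=3 r=(2,3,2) succ=(1,0,0) retry=(0,1,1)
step 9 (t3 CAS): counter=3 r=(2,3,2) succ=(1,0,0) retry=(0,1,2)
step 10 (t2 CAS): counter=4 r=(2,3,2) succ=(1,1,0) retry=(0,1,2)
step 11 (t2 LOAD): counter=4 r=(2,4,2) succ=(1,1,0) retry=(0,1,2)
step 12 (t2 CAS): counter=5 r=(2,4,2) succ=(1,2,0) retry=(0,1,2)
step 13 (t3 LOAD): counter=5 r=(2,4,5) succ=(1,2,0) retry=(0,1,2)
step 14 (t3 CAS): counter=6 r=(2,4,5) succ=(1,2,1) retry=(0,1,2)
step 15 (t2 LOAD): counter=6 r=(2,6,5) succ=(1,2,1) retry=(0,1,2)
step 16 (t2 CAS): counter=7 r=(2,6,5) succ=(1,3,1) retry=(0,1,2)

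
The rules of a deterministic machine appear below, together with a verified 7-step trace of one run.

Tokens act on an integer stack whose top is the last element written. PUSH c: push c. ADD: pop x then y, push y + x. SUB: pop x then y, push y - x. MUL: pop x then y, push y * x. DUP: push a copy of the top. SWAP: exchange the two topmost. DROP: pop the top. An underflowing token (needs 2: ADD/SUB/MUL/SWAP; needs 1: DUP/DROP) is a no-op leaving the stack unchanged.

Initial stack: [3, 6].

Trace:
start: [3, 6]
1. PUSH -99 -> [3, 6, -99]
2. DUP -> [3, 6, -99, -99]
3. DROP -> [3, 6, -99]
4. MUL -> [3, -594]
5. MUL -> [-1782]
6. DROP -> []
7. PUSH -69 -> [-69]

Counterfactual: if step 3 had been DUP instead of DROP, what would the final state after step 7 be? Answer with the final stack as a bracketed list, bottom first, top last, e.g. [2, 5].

[3, 6, -69]

(re-executing from step 3 with the substitution; state before step 3: [3, 6, -99, -99])
3. DUP -> [3, 6, -99, -99, -99]
4. MUL -> [3, 6, -99, 9801]
5. MUL -> [3, 6, -970299]
6. DROP -> [3, 6]
7. PUSH -69 -> [3, 6, -69]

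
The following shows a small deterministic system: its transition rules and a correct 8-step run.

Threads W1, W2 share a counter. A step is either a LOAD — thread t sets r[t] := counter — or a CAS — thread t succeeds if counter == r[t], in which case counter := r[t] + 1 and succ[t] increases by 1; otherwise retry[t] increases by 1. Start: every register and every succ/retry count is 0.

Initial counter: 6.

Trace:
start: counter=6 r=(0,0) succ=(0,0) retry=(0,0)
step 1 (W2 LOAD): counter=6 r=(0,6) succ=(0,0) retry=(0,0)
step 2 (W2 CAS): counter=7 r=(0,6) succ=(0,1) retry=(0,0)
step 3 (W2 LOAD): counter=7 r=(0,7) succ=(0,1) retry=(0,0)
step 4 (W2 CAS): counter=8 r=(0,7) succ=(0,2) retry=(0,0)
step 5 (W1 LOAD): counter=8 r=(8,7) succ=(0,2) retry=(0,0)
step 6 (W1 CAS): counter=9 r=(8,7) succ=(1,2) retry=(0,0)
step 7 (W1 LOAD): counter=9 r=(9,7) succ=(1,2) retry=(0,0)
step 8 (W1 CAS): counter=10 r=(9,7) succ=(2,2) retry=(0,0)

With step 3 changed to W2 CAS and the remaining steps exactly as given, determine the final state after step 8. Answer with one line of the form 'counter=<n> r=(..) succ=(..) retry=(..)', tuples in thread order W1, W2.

counter=9 r=(8,6) succ=(2,1) retry=(0,2)

(re-executing from step 3 with the substitution; state before step 3: counter=7 r=(0,6) succ=(0,1) retry=(0,0))
step 3 (W2 CAS): counter=7 r=(0,6) succ=(0,1) retry=(0,1)
step 4 (W2 CAS): counter=7 r=(0,6) succ=(0,1) retry=(0,2)
step 5 (W1 LOAD): counter=7 r=(7,6) succ=(0,1) retry=(0,2)
step 6 (W1 CAS): counter=8 r=(7,6) succ=(1,1) retry=(0,2)
step 7 (W1 LOAD): counter=8 r=(8,6) succ=(1,1) retry=(0,2)
step 8 (W1 CAS): counter=9 r=(8,6) succ=(2,1) retry=(0,2)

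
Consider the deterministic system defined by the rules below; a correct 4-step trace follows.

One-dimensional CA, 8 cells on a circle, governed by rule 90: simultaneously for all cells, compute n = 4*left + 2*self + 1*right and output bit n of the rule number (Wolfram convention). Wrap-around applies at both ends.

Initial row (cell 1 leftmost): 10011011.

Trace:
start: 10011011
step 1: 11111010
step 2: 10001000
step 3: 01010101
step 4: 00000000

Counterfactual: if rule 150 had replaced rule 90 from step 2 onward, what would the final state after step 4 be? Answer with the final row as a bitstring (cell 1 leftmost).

00100111

(re-executing steps 2..4 under rule 150; state before step 2: 11111010)
step 2: 01110010
step 3: 10101111
step 4: 00100111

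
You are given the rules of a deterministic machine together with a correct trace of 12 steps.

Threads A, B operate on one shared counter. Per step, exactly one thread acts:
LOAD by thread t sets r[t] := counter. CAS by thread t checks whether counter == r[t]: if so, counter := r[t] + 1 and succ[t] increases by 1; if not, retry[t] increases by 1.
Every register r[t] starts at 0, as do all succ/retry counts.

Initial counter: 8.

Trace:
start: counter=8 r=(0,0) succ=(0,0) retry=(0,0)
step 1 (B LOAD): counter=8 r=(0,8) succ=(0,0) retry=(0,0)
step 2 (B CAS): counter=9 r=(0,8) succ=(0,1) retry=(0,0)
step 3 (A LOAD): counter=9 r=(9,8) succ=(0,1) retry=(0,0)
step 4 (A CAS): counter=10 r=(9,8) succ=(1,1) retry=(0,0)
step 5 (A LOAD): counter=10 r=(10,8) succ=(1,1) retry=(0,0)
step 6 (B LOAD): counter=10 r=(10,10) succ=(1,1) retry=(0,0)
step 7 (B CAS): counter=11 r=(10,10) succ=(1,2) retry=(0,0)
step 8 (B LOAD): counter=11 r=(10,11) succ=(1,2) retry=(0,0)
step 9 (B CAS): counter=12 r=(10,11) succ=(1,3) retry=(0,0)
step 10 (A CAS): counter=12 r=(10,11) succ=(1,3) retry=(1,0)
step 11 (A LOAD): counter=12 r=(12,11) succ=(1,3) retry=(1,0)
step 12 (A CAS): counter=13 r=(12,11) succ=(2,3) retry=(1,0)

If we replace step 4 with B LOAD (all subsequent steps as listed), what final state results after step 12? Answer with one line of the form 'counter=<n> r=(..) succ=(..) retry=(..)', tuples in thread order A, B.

(re-executing from step 4 with the substitution; state before step 4: counter=9 r=(9,8) succ=(0,1) retry=(0,0))
step 4 (B LOAD): counter=9 r=(9,9) succ=(0,1) retry=(0,0)
step 5 (A LOAD): counter=9 r=(9,9) succ=(0,1) retry=(0,0)
step 6 (B LOAD): counter=9 r=(9,9) succ=(0,1) retry=(0,0)
step 7 (B CAS): counter=10 r=(9,9) succ=(0,2) retry=(0,0)
step 8 (B LOAD): counter=10 r=(9,10) succ=(0,2) retry=(0,0)
step 9 (B CAS): counter=11 r=(9,10) succ=(0,3) retry=(0,0)
step 10 (A CAS): counter=11 r=(9,10) succ=(0,3) retry=(1,0)
step 11 (A LOAD): counter=11 r=(11,10) succ=(0,3) retry=(1,0)
step 12 (A CAS): counter=12 r=(11,10) succ=(1,3) retry=(1,0)

counter=12 r=(11,10) succ=(1,3) retry=(1,0)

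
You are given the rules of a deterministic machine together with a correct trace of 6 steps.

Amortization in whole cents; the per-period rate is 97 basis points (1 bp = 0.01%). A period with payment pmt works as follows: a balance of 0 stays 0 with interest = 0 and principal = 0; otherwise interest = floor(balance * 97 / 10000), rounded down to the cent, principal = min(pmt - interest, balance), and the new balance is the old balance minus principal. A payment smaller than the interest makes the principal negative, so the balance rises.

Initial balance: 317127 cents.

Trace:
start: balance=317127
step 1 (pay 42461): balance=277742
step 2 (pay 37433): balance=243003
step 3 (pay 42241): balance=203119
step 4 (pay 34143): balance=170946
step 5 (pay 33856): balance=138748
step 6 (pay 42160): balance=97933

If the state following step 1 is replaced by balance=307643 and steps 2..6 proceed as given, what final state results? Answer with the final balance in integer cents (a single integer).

state after step 1 := balance=307643
step 2 (pay 37433): balance=273194
step 3 (pay 42241): balance=233602
step 4 (pay 34143): balance=201724
step 5 (pay 33856): balance=169824
step 6 (pay 42160): balance=129311

129311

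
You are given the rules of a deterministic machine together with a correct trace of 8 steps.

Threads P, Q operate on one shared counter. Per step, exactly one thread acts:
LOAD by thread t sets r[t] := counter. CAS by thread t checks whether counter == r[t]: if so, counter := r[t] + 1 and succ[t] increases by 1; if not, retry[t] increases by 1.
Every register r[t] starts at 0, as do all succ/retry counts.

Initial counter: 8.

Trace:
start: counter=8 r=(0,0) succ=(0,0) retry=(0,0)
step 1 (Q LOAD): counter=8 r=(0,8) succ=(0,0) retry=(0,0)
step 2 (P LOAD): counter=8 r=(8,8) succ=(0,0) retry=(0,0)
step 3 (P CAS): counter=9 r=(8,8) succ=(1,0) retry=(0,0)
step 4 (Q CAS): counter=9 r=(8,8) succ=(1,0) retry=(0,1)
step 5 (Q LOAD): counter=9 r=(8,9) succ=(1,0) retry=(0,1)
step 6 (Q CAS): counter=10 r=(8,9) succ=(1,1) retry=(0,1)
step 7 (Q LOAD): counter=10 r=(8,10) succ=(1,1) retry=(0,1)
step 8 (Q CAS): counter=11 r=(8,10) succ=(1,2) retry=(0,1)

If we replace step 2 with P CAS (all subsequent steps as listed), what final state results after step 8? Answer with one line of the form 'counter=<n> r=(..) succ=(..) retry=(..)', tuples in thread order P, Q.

counter=11 r=(0,10) succ=(0,3) retry=(2,0)

(re-executing from step 2 with the substitution; state before step 2: counter=8 r=(0,8) succ=(0,0) retry=(0,0))
step 2 (P CAS): counter=8 r=(0,8) succ=(0,0) retry=(1,0)
step 3 (P CAS): counter=8 r=(0,8) succ=(0,0) retry=(2,0)
step 4 (Q CAS): counter=9 r=(0,8) succ=(0,1) retry=(2,0)
step 5 (Q LOAD): counter=9 r=(0,9) succ=(0,1) retry=(2,0)
step 6 (Q CAS): counter=10 r=(0,9) succ=(0,2) retry=(2,0)
step 7 (Q LOAD): counter=10 r=(0,10) succ=(0,2) retry=(2,0)
step 8 (Q CAS): counter=11 r=(0,10) succ=(0,3) retry=(2,0)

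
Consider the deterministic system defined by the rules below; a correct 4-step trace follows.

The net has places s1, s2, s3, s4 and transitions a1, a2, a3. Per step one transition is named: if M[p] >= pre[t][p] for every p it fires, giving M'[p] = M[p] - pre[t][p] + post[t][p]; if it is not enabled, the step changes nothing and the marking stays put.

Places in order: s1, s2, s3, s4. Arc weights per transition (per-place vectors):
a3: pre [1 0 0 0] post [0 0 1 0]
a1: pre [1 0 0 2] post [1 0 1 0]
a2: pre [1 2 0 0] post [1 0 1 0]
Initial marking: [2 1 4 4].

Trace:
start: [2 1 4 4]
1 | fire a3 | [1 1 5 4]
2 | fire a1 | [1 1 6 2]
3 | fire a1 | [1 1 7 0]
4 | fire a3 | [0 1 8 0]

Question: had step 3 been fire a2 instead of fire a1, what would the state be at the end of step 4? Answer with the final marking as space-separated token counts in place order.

0 1 7 2

(re-executing from step 3 with the substitution; state before step 3: [1 1 6 2])
3 | fire a2 | [1 1 6 2]
4 | fire a3 | [0 1 7 2]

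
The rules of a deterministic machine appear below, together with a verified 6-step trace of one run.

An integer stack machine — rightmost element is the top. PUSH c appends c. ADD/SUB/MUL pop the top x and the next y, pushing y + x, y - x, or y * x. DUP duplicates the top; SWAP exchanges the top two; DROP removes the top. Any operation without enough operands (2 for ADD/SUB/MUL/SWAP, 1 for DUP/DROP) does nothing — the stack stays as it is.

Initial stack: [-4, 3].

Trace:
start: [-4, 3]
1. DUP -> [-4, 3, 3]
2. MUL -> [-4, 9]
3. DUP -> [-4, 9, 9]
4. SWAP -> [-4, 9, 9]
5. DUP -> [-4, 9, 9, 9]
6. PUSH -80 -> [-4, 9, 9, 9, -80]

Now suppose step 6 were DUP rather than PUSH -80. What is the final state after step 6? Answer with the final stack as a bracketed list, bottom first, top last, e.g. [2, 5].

(re-executing from step 6 with the substitution; state before step 6: [-4, 9, 9, 9])
6. DUP -> [-4, 9, 9, 9, 9]

[-4, 9, 9, 9, 9]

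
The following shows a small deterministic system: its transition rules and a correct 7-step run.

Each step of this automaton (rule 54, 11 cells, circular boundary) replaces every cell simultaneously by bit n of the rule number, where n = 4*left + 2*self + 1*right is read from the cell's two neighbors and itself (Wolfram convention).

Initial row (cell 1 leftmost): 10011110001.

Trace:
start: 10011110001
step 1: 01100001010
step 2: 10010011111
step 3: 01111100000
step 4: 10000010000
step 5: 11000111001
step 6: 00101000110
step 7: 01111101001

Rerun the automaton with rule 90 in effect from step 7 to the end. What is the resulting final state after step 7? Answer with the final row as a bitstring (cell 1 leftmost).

01000101111

(re-executing step 7 under rule 90; state before step 7: 00101000110)
step 7: 01000101111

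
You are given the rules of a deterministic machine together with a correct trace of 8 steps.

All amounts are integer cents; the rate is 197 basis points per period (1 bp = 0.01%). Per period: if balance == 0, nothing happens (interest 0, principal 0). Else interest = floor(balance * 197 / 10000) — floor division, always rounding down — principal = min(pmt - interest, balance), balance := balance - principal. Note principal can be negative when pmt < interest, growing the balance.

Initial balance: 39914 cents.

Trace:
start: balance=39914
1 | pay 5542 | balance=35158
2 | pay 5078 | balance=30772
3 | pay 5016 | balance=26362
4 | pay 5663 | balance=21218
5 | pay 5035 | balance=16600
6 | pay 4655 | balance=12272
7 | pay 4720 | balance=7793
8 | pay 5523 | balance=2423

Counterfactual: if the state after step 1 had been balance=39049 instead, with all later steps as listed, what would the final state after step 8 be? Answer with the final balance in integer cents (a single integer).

state after step 1 := balance=39049
2 | pay 5078 | balance=34740
3 | pay 5016 | balance=30408
4 | pay 5663 | balance=25344
5 | pay 5035 | balance=20808
6 | pay 4655 | balance=16562
7 | pay 4720 | balance=12168
8 | pay 5523 | balance=6884

6884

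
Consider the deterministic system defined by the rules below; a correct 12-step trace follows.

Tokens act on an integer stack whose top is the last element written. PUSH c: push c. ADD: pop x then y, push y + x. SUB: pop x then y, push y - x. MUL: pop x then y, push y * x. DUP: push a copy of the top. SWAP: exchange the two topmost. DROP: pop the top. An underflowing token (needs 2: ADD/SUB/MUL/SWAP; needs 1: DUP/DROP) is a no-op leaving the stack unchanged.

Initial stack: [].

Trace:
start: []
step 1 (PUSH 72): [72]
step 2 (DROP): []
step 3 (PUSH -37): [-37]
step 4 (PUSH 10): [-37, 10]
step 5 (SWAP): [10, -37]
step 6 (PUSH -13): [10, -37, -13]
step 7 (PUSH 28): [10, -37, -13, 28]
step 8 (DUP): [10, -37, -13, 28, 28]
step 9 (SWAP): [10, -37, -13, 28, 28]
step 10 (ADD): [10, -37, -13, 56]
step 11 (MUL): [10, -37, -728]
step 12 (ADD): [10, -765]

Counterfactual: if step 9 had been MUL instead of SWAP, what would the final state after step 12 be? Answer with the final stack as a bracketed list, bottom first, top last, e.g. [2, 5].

[-28517]

(re-executing from step 9 with the substitution; state before step 9: [10, -37, -13, 28, 28])
step 9 (MUL): [10, -37, -13, 784]
step 10 (ADD): [10, -37, 771]
step 11 (MUL): [10, -28527]
step 12 (ADD): [-28517]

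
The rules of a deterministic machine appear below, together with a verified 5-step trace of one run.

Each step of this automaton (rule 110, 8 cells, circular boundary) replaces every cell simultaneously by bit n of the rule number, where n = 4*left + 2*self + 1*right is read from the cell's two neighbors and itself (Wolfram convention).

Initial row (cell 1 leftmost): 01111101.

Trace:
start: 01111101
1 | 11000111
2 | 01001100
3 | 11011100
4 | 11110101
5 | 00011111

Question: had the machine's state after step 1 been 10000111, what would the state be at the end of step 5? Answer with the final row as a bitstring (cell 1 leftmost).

11111100

state after step 1 := 10000111
2 | 10001100
3 | 10011101
4 | 10110111
5 | 11111100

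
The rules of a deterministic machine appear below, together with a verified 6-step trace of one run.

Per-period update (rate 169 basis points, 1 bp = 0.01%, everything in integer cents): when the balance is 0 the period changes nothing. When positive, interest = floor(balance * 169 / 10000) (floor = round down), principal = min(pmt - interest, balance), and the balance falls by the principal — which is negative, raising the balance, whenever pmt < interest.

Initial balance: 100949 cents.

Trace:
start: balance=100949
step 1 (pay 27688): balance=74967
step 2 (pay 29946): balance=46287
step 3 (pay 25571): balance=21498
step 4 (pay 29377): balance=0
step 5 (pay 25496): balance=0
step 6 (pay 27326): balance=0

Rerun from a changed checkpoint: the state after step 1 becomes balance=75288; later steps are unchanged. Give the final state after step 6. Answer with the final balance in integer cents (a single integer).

0

state after step 1 := balance=75288
step 2 (pay 29946): balance=46614
step 3 (pay 25571): balance=21830
step 4 (pay 29377): balance=0
step 5 (pay 25496): balance=0
step 6 (pay 27326): balance=0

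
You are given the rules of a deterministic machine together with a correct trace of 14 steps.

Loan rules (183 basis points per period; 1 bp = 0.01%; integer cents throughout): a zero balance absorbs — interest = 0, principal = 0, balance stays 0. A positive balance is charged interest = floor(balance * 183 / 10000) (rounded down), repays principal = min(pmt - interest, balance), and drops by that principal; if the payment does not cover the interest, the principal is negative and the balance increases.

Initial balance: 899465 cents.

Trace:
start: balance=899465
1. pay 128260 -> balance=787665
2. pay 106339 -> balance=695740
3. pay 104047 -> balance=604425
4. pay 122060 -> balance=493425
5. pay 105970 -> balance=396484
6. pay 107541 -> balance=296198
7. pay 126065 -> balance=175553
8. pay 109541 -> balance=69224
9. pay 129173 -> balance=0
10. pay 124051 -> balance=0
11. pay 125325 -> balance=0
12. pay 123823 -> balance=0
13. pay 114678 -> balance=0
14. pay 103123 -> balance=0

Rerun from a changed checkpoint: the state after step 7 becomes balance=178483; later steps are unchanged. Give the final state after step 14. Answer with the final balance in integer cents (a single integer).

0

state after step 7 := balance=178483
8. pay 109541 -> balance=72208
9. pay 129173 -> balance=0
10. pay 124051 -> balance=0
11. pay 125325 -> balance=0
12. pay 123823 -> balance=0
13. pay 114678 -> balance=0
14. pay 103123 -> balance=0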